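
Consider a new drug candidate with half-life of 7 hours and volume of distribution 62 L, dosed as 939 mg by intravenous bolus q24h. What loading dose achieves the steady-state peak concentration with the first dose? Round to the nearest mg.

1035 mg

f = (1/2)^(24/7) ≈ 0.092875; accumulation ratio R = 1/(1−f) ≈ 1.10238.
Loading dose to hit Cmax,ss on first dose: D_load = D_maint·R ≈ 939 × 1.10238 ≈ 1035.13 mg.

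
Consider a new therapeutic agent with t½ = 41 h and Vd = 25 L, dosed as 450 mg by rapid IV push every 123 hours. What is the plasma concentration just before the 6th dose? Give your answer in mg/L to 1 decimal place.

f = (1/2)^(τ/t½) = (1/2)^(123/41) ≈ 0.1250.
C₀ = D/Vd = 450/25 ≈ 18.000 mg/L.
Before the 6th dose, 5 doses have been given. Superposition: Cmin = C₀·(f + f² + … + f^5).
≈ 18.000 × (0.1250 + 0.0156 + 0.0020 + 0.0002 + 0.0000) ≈ 18.000 × 0.1428 ≈ 2.570 mg/L.

2.6 mg/L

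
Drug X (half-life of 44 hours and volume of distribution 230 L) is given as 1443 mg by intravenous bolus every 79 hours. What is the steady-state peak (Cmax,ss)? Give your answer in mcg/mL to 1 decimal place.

k = ln2/t½ = ln2/44 ≈ 0.015753 h⁻¹; fraction remaining f = e^(−kτ) = e^(−0.015753×79) ≈ 0.2881.
At steady state, accumulation factor R = 1/(1 − e^(−kτ)) ≈ 1.4047.
Each bolus raises the concentration by D/Vd = 1443/230 ≈ 6.274 mcg/mL.
Cmax,ss = C₀/(1 − f) ≈ 6.274/0.7119 ≈ 8.813 mcg/mL.

8.8 mcg/mL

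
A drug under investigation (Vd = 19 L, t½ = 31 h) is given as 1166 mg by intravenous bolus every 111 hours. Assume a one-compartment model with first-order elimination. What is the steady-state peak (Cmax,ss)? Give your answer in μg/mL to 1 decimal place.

τ/t½ = 111/31 ≈ 3.5806, so fraction remaining f = (1/2)^(111/31) ≈ 0.0836.
Accumulation ratio R = 1/(1 − f) ≈ 1/0.9164 ≈ 1.0912.
Each bolus raises the concentration by D/Vd = 1166/19 ≈ 61.368 μg/mL.
Steady-state peak Cmax,ss = C₀·R ≈ 61.368 × 1.0912 ≈ 66.965 μg/mL.

67.0 μg/mL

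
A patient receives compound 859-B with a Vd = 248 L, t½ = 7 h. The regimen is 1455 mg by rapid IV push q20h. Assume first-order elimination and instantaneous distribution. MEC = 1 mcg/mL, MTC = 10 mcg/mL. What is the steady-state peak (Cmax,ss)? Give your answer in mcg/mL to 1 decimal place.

6.8 mcg/mL

Over one 20-h interval, 20/7 ≈ 2.8571 half-lives elapse, leaving f ≈ 0.1380 of each dose.
Accumulation ratio R = 1/(1 − f) ≈ 1/0.8620 ≈ 1.1601.
Single-dose peak C₀ = D/Vd = 1455/248 ≈ 5.867 mcg/mL.
Steady-state peak Cmax,ss = C₀·R ≈ 5.867 × 1.1601 ≈ 6.806 mcg/mL.
Peak 6.8 mcg/mL vs MTC 10 mcg/mL: below toxic threshold.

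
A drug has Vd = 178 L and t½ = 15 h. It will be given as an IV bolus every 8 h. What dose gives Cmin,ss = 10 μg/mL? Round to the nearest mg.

τ/t½ = 8/15 ≈ 0.53333, so f = (1/2)^(8/15) ≈ 0.690956.
Cmin,ss = (D/Vd)·f/(1−f), so D = Cmin,ss·Vd·(1−f)/f.
D = 10 × 178 × (1−f)/f ≈ 10 × 178 × 0.44727 ≈ 796.14 mg.

796 mg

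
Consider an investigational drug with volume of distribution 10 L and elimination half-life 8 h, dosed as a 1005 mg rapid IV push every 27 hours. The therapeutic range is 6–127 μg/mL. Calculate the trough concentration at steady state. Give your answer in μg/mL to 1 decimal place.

10.7 μg/mL

k = ln2/t½ = ln2/8 ≈ 0.086643 h⁻¹; fraction remaining f = e^(−kτ) = e^(−0.086643×27) ≈ 0.0964.
Single-dose peak C₀ = D/Vd = 1005/10 ≈ 100.500 μg/mL.
Steady-state trough Cmin,ss = C₀·f/(1−f) ≈ 100.500 × 0.0964/0.9036 ≈ 10.722 μg/mL.
Trough 10.7 μg/mL vs MEC 6 μg/mL: adequate.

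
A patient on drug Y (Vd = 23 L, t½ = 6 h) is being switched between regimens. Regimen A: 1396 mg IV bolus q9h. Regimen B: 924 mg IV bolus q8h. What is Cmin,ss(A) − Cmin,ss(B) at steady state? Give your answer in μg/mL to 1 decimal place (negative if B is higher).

6.8 μg/mL

Regimen A: f = (1/2)^(9/6) ≈ 0.3536; Cmin,ss = (1396/23)·f/(1−f) ≈ 33.202 μg/mL.
Regimen B: f = (1/2)^(8/6) ≈ 0.3969; Cmin,ss = (924/23)·f/(1−f) ≈ 26.438 μg/mL.
Difference ≈ 33.202 − 26.438 ≈ 6.764 μg/mL.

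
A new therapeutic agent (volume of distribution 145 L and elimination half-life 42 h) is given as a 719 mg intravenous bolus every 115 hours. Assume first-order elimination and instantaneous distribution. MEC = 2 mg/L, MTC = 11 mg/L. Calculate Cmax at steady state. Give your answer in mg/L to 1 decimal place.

τ/t½ = 115/42 ≈ 2.7381, so fraction remaining f = (1/2)^(115/42) ≈ 0.1499.
At steady state, accumulation factor R = 1/(1 − e^(−kτ)) ≈ 1.1763.
Single-dose peak C₀ = D/Vd = 719/145 ≈ 4.959 mg/L.
Steady-state peak Cmax,ss = C₀·R ≈ 4.959 × 1.1763 ≈ 5.833 mg/L.
Peak 5.8 mg/L vs MTC 11 mg/L: below toxic threshold.

5.8 mg/L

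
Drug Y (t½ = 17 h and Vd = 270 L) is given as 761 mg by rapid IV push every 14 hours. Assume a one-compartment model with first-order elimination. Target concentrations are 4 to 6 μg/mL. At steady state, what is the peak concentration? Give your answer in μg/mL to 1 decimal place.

k = ln2/t½ = ln2/17 ≈ 0.040773 h⁻¹; fraction remaining f = e^(−kτ) = e^(−0.040773×14) ≈ 0.5651.
Accumulation ratio R = 1/(1 − f) ≈ 1/0.4349 ≈ 2.2994.
Each bolus raises the concentration by D/Vd = 761/270 ≈ 2.819 μg/mL.
Steady-state peak Cmax,ss = C₀·R ≈ 2.819 × 2.2994 ≈ 6.482 μg/mL.
Peak 6.5 μg/mL vs MTC 6 μg/mL: exceeds toxic threshold.

6.5 μg/mL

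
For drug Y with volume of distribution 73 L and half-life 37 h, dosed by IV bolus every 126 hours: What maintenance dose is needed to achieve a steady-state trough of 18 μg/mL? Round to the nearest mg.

12609 mg

τ/t½ = 126/37 ≈ 3.4054, so f = (1/2)^(126/37) ≈ 0.094378.
Cmin,ss = (D/Vd)·f/(1−f), so D = Cmin,ss·Vd·(1−f)/f.
D = 18 × 73 × (1−f)/f ≈ 18 × 73 × 9.59569 ≈ 12608.74 mg.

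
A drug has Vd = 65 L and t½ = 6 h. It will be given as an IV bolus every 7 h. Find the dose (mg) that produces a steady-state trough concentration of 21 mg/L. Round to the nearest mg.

1699 mg

τ/t½ = 7/6 ≈ 1.1667, so f = (1/2)^(7/6) ≈ 0.445449.
Cmin,ss = (D/Vd)·f/(1−f), so D = Cmin,ss·Vd·(1−f)/f.
D = 21 × 65 × (1−f)/f ≈ 21 × 65 × 1.24493 ≈ 1699.33 mg.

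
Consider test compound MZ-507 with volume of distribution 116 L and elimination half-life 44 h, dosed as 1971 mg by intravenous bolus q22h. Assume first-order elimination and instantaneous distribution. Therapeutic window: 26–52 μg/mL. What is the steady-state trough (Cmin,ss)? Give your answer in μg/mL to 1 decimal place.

41.0 μg/mL

Over one 22-h interval, 22/44 ≈ 0.5 half-lives elapse, leaving f ≈ 0.7071 of each dose.
Single-dose peak C₀ = D/Vd = 1971/116 ≈ 16.991 μg/mL.
Steady-state trough Cmin,ss = C₀·f/(1−f) ≈ 16.991 × 0.7071/0.2929 ≈ 41.019 μg/mL.
Trough 41.0 μg/mL vs MEC 26 μg/mL: adequate.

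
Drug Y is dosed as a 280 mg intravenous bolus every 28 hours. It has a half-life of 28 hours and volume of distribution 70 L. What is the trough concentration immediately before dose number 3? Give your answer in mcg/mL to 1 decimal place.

f = (1/2)^(τ/t½) = (1/2)^(28/28) ≈ 0.5000.
C₀ = D/Vd = 280/70 ≈ 4.000 mcg/mL.
Before the 3rd dose, 2 doses have been given. Superposition: Cmin = C₀·(f + f²).
≈ 4.000 × (0.5000 + 0.2500) ≈ 4.000 × 0.7500 ≈ 3.000 mcg/mL.

3.0 mcg/mL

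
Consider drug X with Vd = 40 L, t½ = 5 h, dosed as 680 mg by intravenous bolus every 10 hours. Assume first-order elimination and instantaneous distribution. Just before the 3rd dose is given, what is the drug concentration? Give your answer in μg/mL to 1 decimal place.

5.3 μg/mL

f = (1/2)^(τ/t½) = (1/2)^(10/5) ≈ 0.2500.
C₀ = D/Vd = 680/40 ≈ 17.000 μg/mL.
Before the 3rd dose, 2 doses have been given. Superposition: Cmin = C₀·(f + f²).
≈ 17.000 × (0.2500 + 0.0625) ≈ 17.000 × 0.3125 ≈ 5.312 μg/mL.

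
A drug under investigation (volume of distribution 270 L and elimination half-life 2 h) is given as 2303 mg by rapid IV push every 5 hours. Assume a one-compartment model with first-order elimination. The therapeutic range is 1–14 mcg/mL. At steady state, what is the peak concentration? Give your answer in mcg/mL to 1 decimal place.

10.4 mcg/mL

τ/t½ = 5/2 ≈ 2.5, so fraction remaining f = (1/2)^(5/2) ≈ 0.1768.
At steady state, accumulation factor R = 1/(1 − e^(−kτ)) ≈ 1.2148.
Each bolus raises the concentration by D/Vd = 2303/270 ≈ 8.530 mcg/mL.
Steady-state peak Cmax,ss = C₀·R ≈ 8.530 × 1.2148 ≈ 10.362 mcg/mL.
Peak 10.4 mcg/mL vs MTC 14 mcg/mL: below toxic threshold.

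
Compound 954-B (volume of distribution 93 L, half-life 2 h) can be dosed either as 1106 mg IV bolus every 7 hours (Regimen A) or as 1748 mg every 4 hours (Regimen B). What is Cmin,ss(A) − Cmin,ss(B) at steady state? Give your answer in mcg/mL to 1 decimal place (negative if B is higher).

Regimen A: f = (1/2)^(7/2) ≈ 0.0884; Cmin,ss = (1106/93)·f/(1−f) ≈ 1.153 mcg/mL.
Regimen B: f = (1/2)^(4/2) ≈ 0.2500; Cmin,ss = (1748/93)·f/(1−f) ≈ 6.265 mcg/mL.
Difference ≈ 1.153 − 6.265 ≈ -5.112 mcg/mL.

-5.1 mcg/mL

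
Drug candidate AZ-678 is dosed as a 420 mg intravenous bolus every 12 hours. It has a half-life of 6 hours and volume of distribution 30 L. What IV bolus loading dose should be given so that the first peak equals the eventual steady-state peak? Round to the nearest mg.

560 mg

f = (1/2)^(12/6) ≈ 0.250000; accumulation ratio R = 1/(1−f) ≈ 1.33333.
Loading dose to hit Cmax,ss on first dose: D_load = D_maint·R ≈ 420 × 1.33333 ≈ 560.00 mg.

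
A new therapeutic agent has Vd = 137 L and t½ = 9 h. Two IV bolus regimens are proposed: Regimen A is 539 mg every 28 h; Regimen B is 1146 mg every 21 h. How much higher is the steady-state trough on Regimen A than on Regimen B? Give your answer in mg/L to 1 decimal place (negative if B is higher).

Regimen A: f = (1/2)^(28/9) ≈ 0.1157; Cmin,ss = (539/137)·f/(1−f) ≈ 0.515 mg/L.
Regimen B: f = (1/2)^(21/9) ≈ 0.1984; Cmin,ss = (1146/137)·f/(1−f) ≈ 2.070 mg/L.
Difference ≈ 0.515 − 2.070 ≈ -1.555 mg/L.

-1.6 mg/L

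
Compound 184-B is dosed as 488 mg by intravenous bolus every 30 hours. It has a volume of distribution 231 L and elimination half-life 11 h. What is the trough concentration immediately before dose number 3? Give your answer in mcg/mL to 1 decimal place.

0.4 mcg/mL

f = (1/2)^(τ/t½) = (1/2)^(30/11) ≈ 0.1510.
C₀ = D/Vd = 488/231 ≈ 2.113 mcg/mL.
Before the 3rd dose, 2 doses have been given. Superposition: Cmin = C₀·(f + f²).
≈ 2.113 × (0.1510 + 0.0228) ≈ 2.113 × 0.1738 ≈ 0.367 mcg/mL.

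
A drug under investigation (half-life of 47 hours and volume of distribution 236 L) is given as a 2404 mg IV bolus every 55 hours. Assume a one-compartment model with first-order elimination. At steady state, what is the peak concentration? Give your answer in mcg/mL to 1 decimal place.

18.3 mcg/mL

k = ln2/t½ = ln2/47 ≈ 0.014748 h⁻¹; fraction remaining f = e^(−kτ) = e^(−0.014748×55) ≈ 0.4444.
At steady state, accumulation factor R = 1/(1 − e^(−kτ)) ≈ 1.7999.
Each bolus raises the concentration by D/Vd = 2404/236 ≈ 10.186 mcg/mL.
Steady-state peak Cmax,ss = C₀·R ≈ 10.186 × 1.7999 ≈ 18.334 mcg/mL.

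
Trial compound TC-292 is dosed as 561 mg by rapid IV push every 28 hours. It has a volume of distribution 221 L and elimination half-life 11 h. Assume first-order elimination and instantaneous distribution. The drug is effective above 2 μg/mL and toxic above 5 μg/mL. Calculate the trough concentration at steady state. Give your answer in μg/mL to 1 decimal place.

0.5 μg/mL

τ/t½ = 28/11 ≈ 2.5455, so fraction remaining f = (1/2)^(28/11) ≈ 0.1713.
Accumulation ratio R = 1/(1 − f) ≈ 1/0.8287 ≈ 1.2067.
Single-dose peak C₀ = D/Vd = 561/221 ≈ 2.538 μg/mL.
Steady-state peak Cmax,ss = C₀·R ≈ 2.538 × 1.2067 ≈ 3.063 μg/mL.
One interval later, Cmin,ss = Cmax,ss·e^(−kτ) ≈ 3.063 × 0.1713 ≈ 0.525 μg/mL.
Trough 0.5 μg/mL vs MEC 2 μg/mL: subtherapeutic.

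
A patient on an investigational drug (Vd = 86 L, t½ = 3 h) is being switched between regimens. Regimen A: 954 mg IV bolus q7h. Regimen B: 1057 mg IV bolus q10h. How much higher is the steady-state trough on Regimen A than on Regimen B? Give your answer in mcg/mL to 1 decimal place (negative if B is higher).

1.4 mcg/mL

Regimen A: f = (1/2)^(7/3) ≈ 0.1984; Cmin,ss = (954/86)·f/(1−f) ≈ 2.746 mcg/mL.
Regimen B: f = (1/2)^(10/3) ≈ 0.0992; Cmin,ss = (1057/86)·f/(1−f) ≈ 1.354 mcg/mL.
Difference ≈ 2.746 − 1.354 ≈ 1.392 mcg/mL.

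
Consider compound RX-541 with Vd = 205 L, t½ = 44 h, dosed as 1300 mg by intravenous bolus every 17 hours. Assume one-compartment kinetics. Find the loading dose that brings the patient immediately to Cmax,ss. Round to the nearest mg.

5533 mg

f = (1/2)^(17/44) ≈ 0.765056; accumulation ratio R = 1/(1−f) ≈ 4.25633.
Loading dose to hit Cmax,ss on first dose: D_load = D_maint·R ≈ 1300 × 4.25633 ≈ 5533.23 mg.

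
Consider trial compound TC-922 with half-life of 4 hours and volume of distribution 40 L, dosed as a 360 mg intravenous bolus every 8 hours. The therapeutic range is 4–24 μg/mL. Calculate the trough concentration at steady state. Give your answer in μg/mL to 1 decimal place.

The dosing interval is 2 half-lives, so f = 2^(−2) = 0.25.
Accumulation ratio R = 1/(1 − f) = 1/0.75 = 4/3.
Single-dose peak C₀ = D/Vd = 360/40 = 9 μg/mL.
Steady-state peak Cmax,ss = C₀·R = 9 × 4/3 ≈ 12.000 μg/mL.
Steady-state trough Cmin,ss = Cmax,ss·f ≈ 12.000 × 0.25 ≈ 3.000 μg/mL.
Trough 3.0 μg/mL vs MEC 4 μg/mL: subtherapeutic.

3.0 μg/mL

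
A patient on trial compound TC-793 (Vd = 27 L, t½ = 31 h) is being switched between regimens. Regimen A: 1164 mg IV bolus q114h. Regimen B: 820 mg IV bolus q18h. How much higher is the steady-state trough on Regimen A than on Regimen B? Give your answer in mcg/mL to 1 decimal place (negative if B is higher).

Regimen A: f = (1/2)^(114/31) ≈ 0.0782; Cmin,ss = (1164/27)·f/(1−f) ≈ 3.657 mcg/mL.
Regimen B: f = (1/2)^(18/31) ≈ 0.6687; Cmin,ss = (820/27)·f/(1−f) ≈ 61.300 mcg/mL.
Difference ≈ 3.657 − 61.300 ≈ -57.643 mcg/mL.

-57.6 mcg/mL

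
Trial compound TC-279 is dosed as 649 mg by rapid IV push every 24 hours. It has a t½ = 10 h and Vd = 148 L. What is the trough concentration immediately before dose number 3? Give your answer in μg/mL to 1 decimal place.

1.0 μg/mL

f = (1/2)^(τ/t½) = (1/2)^(24/10) ≈ 0.1895.
C₀ = D/Vd = 649/148 ≈ 4.385 μg/mL.
Before the 3rd dose, 2 doses have been given. Superposition: Cmin = C₀·(f + f²).
≈ 4.385 × (0.1895 + 0.0359) ≈ 4.385 × 0.2254 ≈ 0.988 μg/mL.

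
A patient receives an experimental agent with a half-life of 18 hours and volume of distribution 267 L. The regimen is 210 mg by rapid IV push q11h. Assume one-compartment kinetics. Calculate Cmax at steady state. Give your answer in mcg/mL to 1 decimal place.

τ/t½ = 11/18 ≈ 0.61111, so fraction remaining f = (1/2)^(11/18) ≈ 0.6547.
Accumulation ratio R = 1/(1 − f) ≈ 1/0.3453 ≈ 2.8960.
Each bolus raises the concentration by D/Vd = 210/267 ≈ 0.787 mcg/mL.
Steady-state peak Cmax,ss = C₀·R ≈ 0.787 × 2.8960 ≈ 2.279 mcg/mL.

2.3 mcg/mL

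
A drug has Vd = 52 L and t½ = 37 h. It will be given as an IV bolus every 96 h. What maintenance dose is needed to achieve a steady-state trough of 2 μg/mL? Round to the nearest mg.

524 mg

τ/t½ = 96/37 ≈ 2.5946, so f = (1/2)^(96/37) ≈ 0.165558.
Cmin,ss = (D/Vd)·f/(1−f), so D = Cmin,ss·Vd·(1−f)/f.
D = 2 × 52 × (1−f)/f ≈ 2 × 52 × 5.04018 ≈ 524.18 mg.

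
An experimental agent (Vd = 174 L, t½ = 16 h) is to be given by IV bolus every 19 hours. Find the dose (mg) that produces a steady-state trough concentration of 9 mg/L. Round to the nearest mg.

2001 mg

τ/t½ = 19/16 ≈ 1.1875, so f = (1/2)^(19/16) ≈ 0.439063.
Cmin,ss = (D/Vd)·f/(1−f), so D = Cmin,ss·Vd·(1−f)/f.
D = 9 × 174 × (1−f)/f ≈ 9 × 174 × 1.27758 ≈ 2000.69 mg.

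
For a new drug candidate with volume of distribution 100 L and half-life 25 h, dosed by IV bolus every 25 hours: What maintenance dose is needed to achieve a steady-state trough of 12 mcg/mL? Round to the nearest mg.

1200 mg

τ/t½ = 25/25 ≈ 1, so f = (1/2)^(25/25) ≈ 0.500000.
Cmin,ss = (D/Vd)·f/(1−f), so D = Cmin,ss·Vd·(1−f)/f.
D = 12 × 100 × (1−f)/f ≈ 12 × 100 × 1.00000 ≈ 1200.00 mg.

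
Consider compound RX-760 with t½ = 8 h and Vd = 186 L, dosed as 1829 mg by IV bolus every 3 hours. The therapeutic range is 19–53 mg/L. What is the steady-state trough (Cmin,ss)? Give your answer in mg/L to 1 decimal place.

33.1 mg/L

k = ln2/t½ = ln2/8 ≈ 0.086643 h⁻¹; fraction remaining f = e^(−kτ) = e^(−0.086643×3) ≈ 0.7711.
Accumulation ratio R = 1/(1 − f) ≈ 1/0.2289 ≈ 4.3687.
Single-dose peak C₀ = D/Vd = 1829/186 ≈ 9.833 mg/L.
Cmax,ss = C₀/(1 − f) ≈ 9.833/0.2289 ≈ 42.958 mg/L.
Steady-state trough Cmin,ss = Cmax,ss·f ≈ 42.958 × 0.7711 ≈ 33.125 mg/L.
Trough 33.1 mg/L vs MEC 19 mg/L: adequate.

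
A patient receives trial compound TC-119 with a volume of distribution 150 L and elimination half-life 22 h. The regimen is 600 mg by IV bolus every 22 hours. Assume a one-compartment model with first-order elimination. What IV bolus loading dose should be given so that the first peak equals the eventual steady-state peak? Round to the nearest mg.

f = (1/2)^(22/22) ≈ 0.500000; accumulation ratio R = 1/(1−f) ≈ 2.00000.
Loading dose to hit Cmax,ss on first dose: D_load = D_maint·R ≈ 600 × 2.00000 ≈ 1200.00 mg.

1200 mg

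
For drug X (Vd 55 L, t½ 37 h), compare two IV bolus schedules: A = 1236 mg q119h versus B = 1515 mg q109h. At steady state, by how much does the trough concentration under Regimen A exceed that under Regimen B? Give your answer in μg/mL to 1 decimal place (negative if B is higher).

Regimen A: f = (1/2)^(119/37) ≈ 0.1076; Cmin,ss = (1236/55)·f/(1−f) ≈ 2.710 μg/mL.
Regimen B: f = (1/2)^(109/37) ≈ 0.1298; Cmin,ss = (1515/55)·f/(1−f) ≈ 4.109 μg/mL.
Difference ≈ 2.710 − 4.109 ≈ -1.399 μg/mL.

-1.4 μg/mL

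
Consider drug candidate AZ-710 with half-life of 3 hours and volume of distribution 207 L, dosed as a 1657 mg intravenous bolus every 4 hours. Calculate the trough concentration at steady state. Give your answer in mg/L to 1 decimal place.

τ/t½ = 4/3 ≈ 1.3333, so fraction remaining f = (1/2)^(4/3) ≈ 0.3969.
Each bolus raises the concentration by D/Vd = 1657/207 ≈ 8.005 mg/L.
Steady-state trough Cmin,ss = C₀·f/(1−f) ≈ 8.005 × 0.3969/0.6031 ≈ 5.268 mg/L.

5.3 mg/L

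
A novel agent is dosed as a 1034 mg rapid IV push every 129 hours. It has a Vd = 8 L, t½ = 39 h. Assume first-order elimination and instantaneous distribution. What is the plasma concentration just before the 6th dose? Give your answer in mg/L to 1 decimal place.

14.5 mg/L

f = (1/2)^(τ/t½) = (1/2)^(129/39) ≈ 0.1010.
C₀ = D/Vd = 1034/8 ≈ 129.250 mg/L.
Before the 6th dose, 5 doses have been given. Superposition: Cmin = C₀·(f + f² + … + f^5).
≈ 129.250 × (0.1010 + 0.0102 + 0.0010 + 0.0001 + 0.0000) ≈ 129.250 × 0.1123 ≈ 14.515 mg/L.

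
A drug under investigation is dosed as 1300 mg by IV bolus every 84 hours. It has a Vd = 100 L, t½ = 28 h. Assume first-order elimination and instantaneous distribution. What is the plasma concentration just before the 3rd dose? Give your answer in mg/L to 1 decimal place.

1.8 mg/L

f = (1/2)^(τ/t½) = (1/2)^(84/28) ≈ 0.1250.
C₀ = D/Vd = 1300/100 ≈ 13.000 mg/L.
Before the 3rd dose, 2 doses have been given. Superposition: Cmin = C₀·(f + f²).
≈ 13.000 × (0.1250 + 0.0156) ≈ 13.000 × 0.1406 ≈ 1.828 mg/L.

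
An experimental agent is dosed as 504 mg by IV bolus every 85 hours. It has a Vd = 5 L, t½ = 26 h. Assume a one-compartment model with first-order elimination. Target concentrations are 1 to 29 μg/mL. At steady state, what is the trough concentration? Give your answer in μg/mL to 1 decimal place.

τ/t½ = 85/26 ≈ 3.2692, so fraction remaining f = (1/2)^(85/26) ≈ 0.1037.
At steady state, accumulation factor R = 1/(1 − e^(−kτ)) ≈ 1.1157.
Single-dose peak C₀ = D/Vd = 504/5 ≈ 100.800 μg/mL.
Steady-state peak Cmax,ss = C₀·R ≈ 100.800 × 1.1157 ≈ 112.463 μg/mL.
Steady-state trough Cmin,ss = Cmax,ss·f ≈ 112.463 × 0.1037 ≈ 11.662 μg/mL.
Trough 11.7 μg/mL vs MEC 1 μg/mL: adequate.

11.7 μg/mL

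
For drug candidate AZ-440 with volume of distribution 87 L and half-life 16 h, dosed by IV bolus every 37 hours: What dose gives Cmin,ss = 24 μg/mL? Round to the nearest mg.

τ/t½ = 37/16 ≈ 2.3125, so f = (1/2)^(37/16) ≈ 0.201311.
Cmin,ss = (D/Vd)·f/(1−f), so D = Cmin,ss·Vd·(1−f)/f.
D = 24 × 87 × (1−f)/f ≈ 24 × 87 × 3.96744 ≈ 8284.01 mg.

8284 mg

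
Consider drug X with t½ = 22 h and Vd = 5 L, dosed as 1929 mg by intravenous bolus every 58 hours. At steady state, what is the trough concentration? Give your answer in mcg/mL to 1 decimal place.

Over one 58-h interval, 58/22 ≈ 2.6364 half-lives elapse, leaving f ≈ 0.1608 of each dose.
At steady state, accumulation factor R = 1/(1 − e^(−kτ)) ≈ 1.1916.
Single-dose peak C₀ = D/Vd = 1929/5 ≈ 385.800 mcg/mL.
Cmax,ss = C₀/(1 − f) ≈ 385.800/0.8392 ≈ 459.724 mcg/mL.
Steady-state trough Cmin,ss = Cmax,ss·f ≈ 459.724 × 0.1608 ≈ 73.924 mcg/mL.

73.9 mcg/mL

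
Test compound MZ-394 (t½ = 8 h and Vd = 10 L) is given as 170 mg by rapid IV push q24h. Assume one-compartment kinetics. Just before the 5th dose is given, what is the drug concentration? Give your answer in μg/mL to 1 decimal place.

2.4 μg/mL

f = (1/2)^(τ/t½) = (1/2)^(24/8) ≈ 0.1250.
C₀ = D/Vd = 170/10 ≈ 17.000 μg/mL.
Before the 5th dose, 4 doses have been given. Superposition: Cmin = C₀·(f + f² + … + f^4).
≈ 17.000 × (0.1250 + 0.0156 + 0.0020 + 0.0002) ≈ 17.000 × 0.1428 ≈ 2.428 μg/mL.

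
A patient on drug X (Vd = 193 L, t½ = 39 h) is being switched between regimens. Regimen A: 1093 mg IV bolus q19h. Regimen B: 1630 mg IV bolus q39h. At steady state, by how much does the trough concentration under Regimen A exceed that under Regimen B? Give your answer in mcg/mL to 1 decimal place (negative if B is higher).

Regimen A: f = (1/2)^(19/39) ≈ 0.7134; Cmin,ss = (1093/193)·f/(1−f) ≈ 14.097 mcg/mL.
Regimen B: f = (1/2)^(39/39) ≈ 0.5000; Cmin,ss = (1630/193)·f/(1−f) ≈ 8.446 mcg/mL.
Difference ≈ 14.097 − 8.446 ≈ 5.651 mcg/mL.

5.7 mcg/mL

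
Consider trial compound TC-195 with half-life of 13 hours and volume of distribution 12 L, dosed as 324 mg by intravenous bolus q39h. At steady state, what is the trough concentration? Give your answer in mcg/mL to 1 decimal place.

3.9 mcg/mL

The dosing interval is 3 half-lives, so f = 2^(−3) = 0.125.
At steady state, R = 1/(1 − 0.125) = 8/7.
Single-dose peak C₀ = D/Vd = 324/12 = 27 mcg/mL.
Steady-state peak Cmax,ss = C₀·R = 27 × 8/7 ≈ 30.857 mcg/mL.
Steady-state trough Cmin,ss = Cmax,ss·f ≈ 30.857 × 0.125 ≈ 3.857 mcg/mL.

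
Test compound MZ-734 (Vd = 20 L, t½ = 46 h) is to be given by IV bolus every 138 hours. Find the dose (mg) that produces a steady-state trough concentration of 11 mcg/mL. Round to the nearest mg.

1540 mg

τ/t½ = 138/46 ≈ 3, so f = (1/2)^(138/46) ≈ 0.125000.
Cmin,ss = (D/Vd)·f/(1−f), so D = Cmin,ss·Vd·(1−f)/f.
D = 11 × 20 × (1−f)/f ≈ 11 × 20 × 7.00000 ≈ 1540.00 mg.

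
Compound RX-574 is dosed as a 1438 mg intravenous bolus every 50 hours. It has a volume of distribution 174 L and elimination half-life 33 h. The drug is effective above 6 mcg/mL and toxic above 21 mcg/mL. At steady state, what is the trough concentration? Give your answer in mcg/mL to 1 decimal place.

k = ln2/t½ = ln2/33 ≈ 0.021004 h⁻¹; fraction remaining f = e^(−kτ) = e^(−0.021004×50) ≈ 0.3499.
Single-dose peak C₀ = D/Vd = 1438/174 ≈ 8.264 mcg/mL.
Steady-state trough Cmin,ss = C₀·f/(1−f) ≈ 8.264 × 0.3499/0.6501 ≈ 4.448 mcg/mL.
Trough 4.4 mcg/mL vs MEC 6 mcg/mL: subtherapeutic.

4.4 mcg/mL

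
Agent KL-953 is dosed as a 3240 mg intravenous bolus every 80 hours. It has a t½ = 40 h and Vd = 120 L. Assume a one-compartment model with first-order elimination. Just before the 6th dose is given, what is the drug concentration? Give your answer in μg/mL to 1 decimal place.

9.0 μg/mL

f = (1/2)^(τ/t½) = (1/2)^(80/40) ≈ 0.2500.
C₀ = D/Vd = 3240/120 ≈ 27.000 μg/mL.
Before the 6th dose, 5 doses have been given. Superposition: Cmin = C₀·(f + f² + … + f^5).
≈ 27.000 × (0.2500 + 0.0625 + 0.0156 + 0.0039 + 0.0010) ≈ 27.000 × 0.3330 ≈ 8.991 μg/mL.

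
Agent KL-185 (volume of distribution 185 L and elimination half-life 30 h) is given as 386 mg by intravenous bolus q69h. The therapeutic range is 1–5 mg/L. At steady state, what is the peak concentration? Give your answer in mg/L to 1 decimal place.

τ/t½ = 69/30 ≈ 2.3, so fraction remaining f = (1/2)^(69/30) ≈ 0.2031.
At steady state, accumulation factor R = 1/(1 − e^(−kτ)) ≈ 1.2549.
Single-dose peak C₀ = D/Vd = 386/185 ≈ 2.086 mg/L.
Cmax,ss = C₀/(1 − f) ≈ 2.086/0.7969 ≈ 2.618 mg/L.
Peak 2.6 mg/L vs MTC 5 mg/L: below toxic threshold.

2.6 mg/L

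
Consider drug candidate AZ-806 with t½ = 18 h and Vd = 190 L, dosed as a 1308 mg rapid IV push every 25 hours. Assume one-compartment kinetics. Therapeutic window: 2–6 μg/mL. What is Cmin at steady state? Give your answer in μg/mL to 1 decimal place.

τ/t½ = 25/18 ≈ 1.3889, so fraction remaining f = (1/2)^(25/18) ≈ 0.3819.
Each bolus raises the concentration by D/Vd = 1308/190 ≈ 6.884 μg/mL.
Steady-state trough Cmin,ss = C₀·f/(1−f) ≈ 6.884 × 0.3819/0.6181 ≈ 4.253 μg/mL.
Trough 4.3 μg/mL vs MEC 2 μg/mL: adequate.

4.3 μg/mL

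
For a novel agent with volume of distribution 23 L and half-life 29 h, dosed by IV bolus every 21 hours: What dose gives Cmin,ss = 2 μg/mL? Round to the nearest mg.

30 mg

τ/t½ = 21/29 ≈ 0.72414, so f = (1/2)^(21/29) ≈ 0.605359.
Cmin,ss = (D/Vd)·f/(1−f), so D = Cmin,ss·Vd·(1−f)/f.
D = 2 × 23 × (1−f)/f ≈ 2 × 23 × 0.65191 ≈ 29.99 mg.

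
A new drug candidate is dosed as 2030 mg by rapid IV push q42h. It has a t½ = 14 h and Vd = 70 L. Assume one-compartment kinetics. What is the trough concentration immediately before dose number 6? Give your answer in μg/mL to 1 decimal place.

f = (1/2)^(τ/t½) = (1/2)^(42/14) ≈ 0.1250.
C₀ = D/Vd = 2030/70 ≈ 29.000 μg/mL.
Before the 6th dose, 5 doses have been given. Superposition: Cmin = C₀·(f + f² + … + f^5).
≈ 29.000 × (0.1250 + 0.0156 + 0.0020 + 0.0002 + 0.0000) ≈ 29.000 × 0.1428 ≈ 4.141 μg/mL.

4.1 μg/mL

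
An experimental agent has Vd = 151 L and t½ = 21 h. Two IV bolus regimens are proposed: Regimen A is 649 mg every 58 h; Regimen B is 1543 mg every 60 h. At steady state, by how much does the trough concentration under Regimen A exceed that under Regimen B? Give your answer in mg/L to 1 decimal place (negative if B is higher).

Regimen A: f = (1/2)^(58/21) ≈ 0.1474; Cmin,ss = (649/151)·f/(1−f) ≈ 0.743 mg/L.
Regimen B: f = (1/2)^(60/21) ≈ 0.1380; Cmin,ss = (1543/151)·f/(1−f) ≈ 1.636 mg/L.
Difference ≈ 0.743 − 1.636 ≈ -0.893 mg/L.

-0.9 mg/L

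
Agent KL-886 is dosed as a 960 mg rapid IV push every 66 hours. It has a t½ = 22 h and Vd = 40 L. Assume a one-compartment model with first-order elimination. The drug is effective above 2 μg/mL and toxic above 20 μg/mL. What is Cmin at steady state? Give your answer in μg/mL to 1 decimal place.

The dosing interval is 3 half-lives, so f = 2^(−3) = 0.125.
Accumulation ratio R = 1/(1 − f) = 1/0.875 = 8/7.
Single-dose peak C₀ = D/Vd = 960/40 = 24 μg/mL.
Steady-state peak Cmax,ss = C₀·R = 24 × 8/7 ≈ 27.429 μg/mL.
Steady-state trough Cmin,ss = Cmax,ss·f ≈ 27.429 × 0.125 ≈ 3.429 μg/mL.
Trough 3.4 μg/mL vs MEC 2 μg/mL: adequate.

3.4 μg/mL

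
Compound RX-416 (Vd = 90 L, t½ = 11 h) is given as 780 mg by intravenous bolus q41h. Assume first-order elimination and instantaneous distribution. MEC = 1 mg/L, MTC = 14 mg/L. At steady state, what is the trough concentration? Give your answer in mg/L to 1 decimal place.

Over one 41-h interval, 41/11 ≈ 3.7273 half-lives elapse, leaving f ≈ 0.0755 of each dose.
Accumulation ratio R = 1/(1 − f) ≈ 1/0.9245 ≈ 1.0817.
Single-dose peak C₀ = D/Vd = 780/90 ≈ 8.667 mg/L.
Cmax,ss = C₀/(1 − f) ≈ 8.667/0.9245 ≈ 9.375 mg/L.
One interval later, Cmin,ss = Cmax,ss·e^(−kτ) ≈ 9.375 × 0.0755 ≈ 0.708 mg/L.
Trough 0.7 mg/L vs MEC 1 mg/L: subtherapeutic.

0.7 mg/L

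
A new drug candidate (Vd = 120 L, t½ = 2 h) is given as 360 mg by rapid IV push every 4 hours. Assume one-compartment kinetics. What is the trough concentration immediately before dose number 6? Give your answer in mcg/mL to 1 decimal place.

1.0 mcg/mL

f = (1/2)^(τ/t½) = (1/2)^(4/2) ≈ 0.2500.
C₀ = D/Vd = 360/120 ≈ 3.000 mcg/mL.
Before the 6th dose, 5 doses have been given. Superposition: Cmin = C₀·(f + f² + … + f^5).
≈ 3.000 × (0.2500 + 0.0625 + 0.0156 + 0.0039 + 0.0010) ≈ 3.000 × 0.3330 ≈ 0.999 mcg/mL.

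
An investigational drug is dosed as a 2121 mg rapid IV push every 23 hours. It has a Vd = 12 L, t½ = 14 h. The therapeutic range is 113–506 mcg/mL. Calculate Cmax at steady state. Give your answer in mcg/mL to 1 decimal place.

τ/t½ = 23/14 ≈ 1.6429, so fraction remaining f = (1/2)^(23/14) ≈ 0.3202.
Accumulation ratio R = 1/(1 − f) ≈ 1/0.6798 ≈ 1.4710.
Single-dose peak C₀ = D/Vd = 2121/12 ≈ 176.750 mcg/mL.
Steady-state peak Cmax,ss = C₀·R ≈ 176.750 × 1.4710 ≈ 259.999 mcg/mL.
Peak 260.0 mcg/mL vs MTC 506 mcg/mL: below toxic threshold.

260.0 mcg/mL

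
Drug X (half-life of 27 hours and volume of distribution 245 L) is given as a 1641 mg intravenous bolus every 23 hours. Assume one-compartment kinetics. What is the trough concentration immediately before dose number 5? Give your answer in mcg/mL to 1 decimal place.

f = (1/2)^(τ/t½) = (1/2)^(23/27) ≈ 0.5541.
C₀ = D/Vd = 1641/245 ≈ 6.698 mcg/mL.
Before the 5th dose, 4 doses have been given. Superposition: Cmin = C₀·(f + f² + … + f^4).
≈ 6.698 × (0.5541 + 0.3070 + 0.1701 + 0.0943) ≈ 6.698 × 1.1255 ≈ 7.539 mcg/mL.

7.5 mcg/mL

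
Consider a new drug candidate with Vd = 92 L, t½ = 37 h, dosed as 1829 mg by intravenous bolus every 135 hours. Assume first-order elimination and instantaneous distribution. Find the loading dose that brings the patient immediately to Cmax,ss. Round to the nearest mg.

f = (1/2)^(135/37) ≈ 0.079735; accumulation ratio R = 1/(1−f) ≈ 1.08664.
Loading dose to hit Cmax,ss on first dose: D_load = D_maint·R ≈ 1829 × 1.08664 ≈ 1987.46 mg.

1987 mg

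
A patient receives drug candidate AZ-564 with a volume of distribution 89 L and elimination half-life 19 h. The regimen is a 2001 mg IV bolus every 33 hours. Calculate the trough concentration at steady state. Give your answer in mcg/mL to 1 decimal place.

Over one 33-h interval, 33/19 ≈ 1.7368 half-lives elapse, leaving f ≈ 0.3000 of each dose.
Accumulation ratio R = 1/(1 − f) ≈ 1/0.7000 ≈ 1.4286.
Each bolus raises the concentration by D/Vd = 2001/89 ≈ 22.483 mcg/mL.
Cmax,ss = C₀/(1 − f) ≈ 22.483/0.7000 ≈ 32.119 mcg/mL.
One interval later, Cmin,ss = Cmax,ss·e^(−kτ) ≈ 32.119 × 0.3000 ≈ 9.636 mcg/mL.

9.6 mcg/mL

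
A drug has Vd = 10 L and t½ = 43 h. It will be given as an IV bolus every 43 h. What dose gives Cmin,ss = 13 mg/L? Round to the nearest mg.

130 mg

τ/t½ = 43/43 ≈ 1, so f = (1/2)^(43/43) ≈ 0.500000.
Cmin,ss = (D/Vd)·f/(1−f), so D = Cmin,ss·Vd·(1−f)/f.
D = 13 × 10 × (1−f)/f ≈ 13 × 10 × 1.00000 ≈ 130.00 mg.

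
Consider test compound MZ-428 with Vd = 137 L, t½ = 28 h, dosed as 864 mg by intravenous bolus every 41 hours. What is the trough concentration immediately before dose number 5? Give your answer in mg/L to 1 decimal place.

f = (1/2)^(τ/t½) = (1/2)^(41/28) ≈ 0.3624.
C₀ = D/Vd = 864/137 ≈ 6.307 mg/L.
Before the 5th dose, 4 doses have been given. Superposition: Cmin = C₀·(f + f² + … + f^4).
≈ 6.307 × (0.3624 + 0.1313 + 0.0476 + 0.0172) ≈ 6.307 × 0.5585 ≈ 3.522 mg/L.

3.5 mg/L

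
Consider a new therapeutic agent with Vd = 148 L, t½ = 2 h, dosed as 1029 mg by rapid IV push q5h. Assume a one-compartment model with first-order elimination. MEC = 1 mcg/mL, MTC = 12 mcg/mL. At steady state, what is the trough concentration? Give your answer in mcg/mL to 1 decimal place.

1.5 mcg/mL

Over one 5-h interval, 5/2 ≈ 2.5 half-lives elapse, leaving f ≈ 0.1768 of each dose.
Single-dose peak C₀ = D/Vd = 1029/148 ≈ 6.953 mcg/mL.
Steady-state trough Cmin,ss = C₀·f/(1−f) ≈ 6.953 × 0.1768/0.8232 ≈ 1.493 mcg/mL.
Trough 1.5 mcg/mL vs MEC 1 mcg/mL: adequate.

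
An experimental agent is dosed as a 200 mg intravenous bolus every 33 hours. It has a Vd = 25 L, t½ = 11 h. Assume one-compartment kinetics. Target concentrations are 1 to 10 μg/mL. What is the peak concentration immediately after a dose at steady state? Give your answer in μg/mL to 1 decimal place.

τ = 33 h = 3 half-lives, so f = (1/2)^3 = 0.125.
At steady state, R = 1/(1 − 0.125) = 8/7.
Single-dose peak C₀ = D/Vd = 200/25 = 8 μg/mL.
Steady-state peak Cmax,ss = C₀·R = 8 × 8/7 ≈ 9.143 μg/mL.
Peak 9.1 μg/mL vs MTC 10 μg/mL: below toxic threshold.

9.1 μg/mL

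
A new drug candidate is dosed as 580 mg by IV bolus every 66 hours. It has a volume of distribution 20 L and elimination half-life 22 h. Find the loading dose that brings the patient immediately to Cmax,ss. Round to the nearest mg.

f = (1/2)^(66/22) ≈ 0.125000; accumulation ratio R = 1/(1−f) ≈ 1.14286.
Loading dose to hit Cmax,ss on first dose: D_load = D_maint·R ≈ 580 × 1.14286 ≈ 662.86 mg.

663 mg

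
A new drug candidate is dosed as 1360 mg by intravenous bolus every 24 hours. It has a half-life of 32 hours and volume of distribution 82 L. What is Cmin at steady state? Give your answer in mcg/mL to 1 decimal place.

k = ln2/t½ = ln2/32 ≈ 0.021661 h⁻¹; fraction remaining f = e^(−kτ) = e^(−0.021661×24) ≈ 0.5946.
Accumulation ratio R = 1/(1 − f) ≈ 1/0.4054 ≈ 2.4667.
Each bolus raises the concentration by D/Vd = 1360/82 ≈ 16.585 mcg/mL.
Cmax,ss = C₀/(1 − f) ≈ 16.585/0.4054 ≈ 40.910 mcg/mL.
Steady-state trough Cmin,ss = Cmax,ss·f ≈ 40.910 × 0.5946 ≈ 24.325 mcg/mL.

24.3 mcg/mL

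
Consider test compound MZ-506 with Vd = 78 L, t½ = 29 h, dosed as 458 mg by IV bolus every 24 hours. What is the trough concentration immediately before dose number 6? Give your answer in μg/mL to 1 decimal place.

f = (1/2)^(τ/t½) = (1/2)^(24/29) ≈ 0.5635.
C₀ = D/Vd = 458/78 ≈ 5.872 μg/mL.
Before the 6th dose, 5 doses have been given. Superposition: Cmin = C₀·(f + f² + … + f^5).
≈ 5.872 × (0.5635 + 0.3175 + 0.1789 + 0.1008 + 0.0568) ≈ 5.872 × 1.2175 ≈ 7.149 μg/mL.

7.1 μg/mL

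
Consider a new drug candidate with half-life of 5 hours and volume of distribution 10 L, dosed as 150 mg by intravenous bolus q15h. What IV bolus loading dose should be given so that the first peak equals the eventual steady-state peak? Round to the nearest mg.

171 mg

f = (1/2)^(15/5) ≈ 0.125000; accumulation ratio R = 1/(1−f) ≈ 1.14286.
Loading dose to hit Cmax,ss on first dose: D_load = D_maint·R ≈ 150 × 1.14286 ≈ 171.43 mg.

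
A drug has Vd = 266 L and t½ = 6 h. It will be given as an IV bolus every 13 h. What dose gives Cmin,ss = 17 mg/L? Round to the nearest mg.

τ/t½ = 13/6 ≈ 2.1667, so f = (1/2)^(13/6) ≈ 0.222725.
Cmin,ss = (D/Vd)·f/(1−f), so D = Cmin,ss·Vd·(1−f)/f.
D = 17 × 266 × (1−f)/f ≈ 17 × 266 × 3.48984 ≈ 15781.06 mg.

15781 mg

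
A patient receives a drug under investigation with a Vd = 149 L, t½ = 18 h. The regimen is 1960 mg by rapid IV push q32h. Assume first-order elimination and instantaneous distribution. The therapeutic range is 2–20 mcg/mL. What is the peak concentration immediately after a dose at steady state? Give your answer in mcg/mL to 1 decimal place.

18.6 mcg/mL

τ/t½ = 32/18 ≈ 1.7778, so fraction remaining f = (1/2)^(32/18) ≈ 0.2916.
Accumulation ratio R = 1/(1 − f) ≈ 1/0.7084 ≈ 1.4116.
Single-dose peak C₀ = D/Vd = 1960/149 ≈ 13.154 mcg/mL.
Steady-state peak Cmax,ss = C₀·R ≈ 13.154 × 1.4116 ≈ 18.568 mcg/mL.
Peak 18.6 mcg/mL vs MTC 20 mcg/mL: below toxic threshold.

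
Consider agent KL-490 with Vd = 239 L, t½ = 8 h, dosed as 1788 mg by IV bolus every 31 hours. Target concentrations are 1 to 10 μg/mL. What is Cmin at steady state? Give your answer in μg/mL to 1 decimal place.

τ/t½ = 31/8 ≈ 3.875, so fraction remaining f = (1/2)^(31/8) ≈ 0.0682.
Single-dose peak C₀ = D/Vd = 1788/239 ≈ 7.481 μg/mL.
Steady-state trough Cmin,ss = C₀·f/(1−f) ≈ 7.481 × 0.0682/0.9318 ≈ 0.548 μg/mL.
Trough 0.5 μg/mL vs MEC 1 μg/mL: subtherapeutic.

0.5 μg/mL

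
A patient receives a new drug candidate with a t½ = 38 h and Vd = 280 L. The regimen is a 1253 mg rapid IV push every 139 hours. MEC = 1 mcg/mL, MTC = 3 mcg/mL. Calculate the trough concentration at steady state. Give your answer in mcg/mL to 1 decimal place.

τ/t½ = 139/38 ≈ 3.6579, so fraction remaining f = (1/2)^(139/38) ≈ 0.0792.
At steady state, accumulation factor R = 1/(1 − e^(−kτ)) ≈ 1.0860.
Each bolus raises the concentration by D/Vd = 1253/280 ≈ 4.475 mcg/mL.
Cmax,ss = C₀/(1 − f) ≈ 4.475/0.9208 ≈ 4.860 mcg/mL.
One interval later, Cmin,ss = Cmax,ss·e^(−kτ) ≈ 4.860 × 0.0792 ≈ 0.385 mcg/mL.
Trough 0.4 mcg/mL vs MEC 1 mcg/mL: subtherapeutic.

0.4 mcg/mL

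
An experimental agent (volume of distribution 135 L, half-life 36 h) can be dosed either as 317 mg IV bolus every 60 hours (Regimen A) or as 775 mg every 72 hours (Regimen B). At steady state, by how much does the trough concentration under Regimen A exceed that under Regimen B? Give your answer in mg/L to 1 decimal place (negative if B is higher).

-0.8 mg/L

Regimen A: f = (1/2)^(60/36) ≈ 0.3150; Cmin,ss = (317/135)·f/(1−f) ≈ 1.080 mg/L.
Regimen B: f = (1/2)^(72/36) ≈ 0.2500; Cmin,ss = (775/135)·f/(1−f) ≈ 1.914 mg/L.
Difference ≈ 1.080 − 1.914 ≈ -0.834 mg/L.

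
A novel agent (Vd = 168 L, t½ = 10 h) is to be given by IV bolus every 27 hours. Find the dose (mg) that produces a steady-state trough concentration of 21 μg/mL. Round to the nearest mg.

19397 mg

τ/t½ = 27/10 ≈ 2.7, so f = (1/2)^(27/10) ≈ 0.153893.
Cmin,ss = (D/Vd)·f/(1−f), so D = Cmin,ss·Vd·(1−f)/f.
D = 21 × 168 × (1−f)/f ≈ 21 × 168 × 5.49802 ≈ 19397.01 mg.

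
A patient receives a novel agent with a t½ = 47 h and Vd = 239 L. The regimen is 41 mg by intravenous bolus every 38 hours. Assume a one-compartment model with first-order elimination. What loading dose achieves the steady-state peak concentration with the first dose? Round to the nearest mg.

96 mg

f = (1/2)^(38/47) ≈ 0.570971; accumulation ratio R = 1/(1−f) ≈ 2.33084.
Loading dose to hit Cmax,ss on first dose: D_load = D_maint·R ≈ 41 × 2.33084 ≈ 95.56 mg.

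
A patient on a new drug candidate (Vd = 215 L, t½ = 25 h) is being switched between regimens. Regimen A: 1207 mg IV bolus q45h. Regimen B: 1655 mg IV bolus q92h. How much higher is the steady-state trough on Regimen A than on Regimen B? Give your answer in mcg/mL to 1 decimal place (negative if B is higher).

Regimen A: f = (1/2)^(45/25) ≈ 0.2872; Cmin,ss = (1207/215)·f/(1−f) ≈ 2.262 mcg/mL.
Regimen B: f = (1/2)^(92/25) ≈ 0.0780; Cmin,ss = (1655/215)·f/(1−f) ≈ 0.651 mcg/mL.
Difference ≈ 2.262 − 0.651 ≈ 1.611 mcg/mL.

1.6 mcg/mL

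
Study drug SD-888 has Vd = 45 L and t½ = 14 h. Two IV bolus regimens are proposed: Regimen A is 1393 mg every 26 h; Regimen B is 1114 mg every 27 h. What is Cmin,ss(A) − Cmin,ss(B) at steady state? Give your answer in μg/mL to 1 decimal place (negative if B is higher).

3.0 μg/mL

Regimen A: f = (1/2)^(26/14) ≈ 0.2760; Cmin,ss = (1393/45)·f/(1−f) ≈ 11.801 μg/mL.
Regimen B: f = (1/2)^(27/14) ≈ 0.2627; Cmin,ss = (1114/45)·f/(1−f) ≈ 8.820 μg/mL.
Difference ≈ 11.801 − 8.820 ≈ 2.981 μg/mL.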